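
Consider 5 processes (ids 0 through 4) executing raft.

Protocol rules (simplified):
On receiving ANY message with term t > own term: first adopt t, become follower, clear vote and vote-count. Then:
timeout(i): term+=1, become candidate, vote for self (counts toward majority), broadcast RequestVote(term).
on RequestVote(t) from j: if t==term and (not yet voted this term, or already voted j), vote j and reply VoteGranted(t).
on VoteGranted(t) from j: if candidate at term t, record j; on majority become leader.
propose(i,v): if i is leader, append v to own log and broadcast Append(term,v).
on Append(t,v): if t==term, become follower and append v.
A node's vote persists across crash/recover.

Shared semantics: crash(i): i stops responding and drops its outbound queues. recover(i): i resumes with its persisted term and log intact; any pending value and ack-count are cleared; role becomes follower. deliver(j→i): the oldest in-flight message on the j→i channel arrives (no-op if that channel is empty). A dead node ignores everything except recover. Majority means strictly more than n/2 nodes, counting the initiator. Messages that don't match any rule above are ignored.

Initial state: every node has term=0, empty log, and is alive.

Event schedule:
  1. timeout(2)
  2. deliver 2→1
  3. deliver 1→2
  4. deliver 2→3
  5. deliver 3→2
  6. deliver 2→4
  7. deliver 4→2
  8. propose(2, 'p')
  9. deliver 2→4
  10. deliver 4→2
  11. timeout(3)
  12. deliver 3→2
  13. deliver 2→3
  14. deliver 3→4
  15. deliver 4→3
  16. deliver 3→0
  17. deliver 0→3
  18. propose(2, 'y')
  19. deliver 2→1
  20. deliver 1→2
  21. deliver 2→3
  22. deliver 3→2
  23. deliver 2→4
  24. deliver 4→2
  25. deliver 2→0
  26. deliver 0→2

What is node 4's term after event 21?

2

e1 timeout(2): 2[cand,t=1,-]
e2 deliver 2→1: 1[foll,t=1,-]
e3 deliver 1→2: ·
e4 deliver 2→3: 3[foll,t=1,-]
e5 deliver 3→2: 2[lead,t=1,-]
e6 deliver 2→4: 4[foll,t=1,-]
e7 deliver 4→2: ·
e8 propose(2,'p'): 2[lead,t=1,p]
e9 deliver 2→4: 4[foll,t=1,p]
e10 deliver 4→2: ·
e11 timeout(3): 3[cand,t=2,-]
e12 deliver 3→2: 2[foll,t=2,p]
e13 deliver 2→3: ·
e14 deliver 3→4: 4[foll,t=2,p]
e15 deliver 4→3: ·
e16 deliver 3→0: 0[foll,t=2,-]
e17 deliver 0→3: 3[lead,t=2,-]
e18 propose(2,'y'): ·
e19 deliver 2→1: 1[foll,t=1,p]
e20 deliver 1→2: ·
e21 deliver 2→3: ·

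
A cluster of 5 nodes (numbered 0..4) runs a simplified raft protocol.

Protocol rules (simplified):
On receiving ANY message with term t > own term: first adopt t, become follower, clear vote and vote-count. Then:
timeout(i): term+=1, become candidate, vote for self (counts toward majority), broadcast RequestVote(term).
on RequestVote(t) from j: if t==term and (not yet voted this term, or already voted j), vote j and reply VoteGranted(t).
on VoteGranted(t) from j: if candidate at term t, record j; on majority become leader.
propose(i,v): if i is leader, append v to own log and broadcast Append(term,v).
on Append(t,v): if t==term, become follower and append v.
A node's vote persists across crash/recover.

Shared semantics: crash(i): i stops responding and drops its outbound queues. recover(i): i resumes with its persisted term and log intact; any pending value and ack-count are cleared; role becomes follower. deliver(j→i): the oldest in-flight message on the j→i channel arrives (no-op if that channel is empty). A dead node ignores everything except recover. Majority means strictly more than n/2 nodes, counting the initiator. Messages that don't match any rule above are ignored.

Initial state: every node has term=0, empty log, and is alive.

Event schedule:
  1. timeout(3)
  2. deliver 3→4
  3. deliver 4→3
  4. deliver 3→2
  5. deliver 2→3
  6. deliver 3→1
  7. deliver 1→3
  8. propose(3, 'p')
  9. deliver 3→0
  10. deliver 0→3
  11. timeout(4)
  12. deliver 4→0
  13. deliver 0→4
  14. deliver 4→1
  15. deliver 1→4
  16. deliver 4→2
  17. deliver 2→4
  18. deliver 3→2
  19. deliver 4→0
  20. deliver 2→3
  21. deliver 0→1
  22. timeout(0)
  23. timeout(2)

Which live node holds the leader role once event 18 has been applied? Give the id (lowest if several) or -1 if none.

3

e1 timeout(3): 3[cand,t=1,-]
e2 deliver 3→4: 4[foll,t=1,-]
e3 deliver 4→3: ·
e4 deliver 3→2: 2[foll,t=1,-]
e5 deliver 2→3: 3[lead,t=1,-]
e6 deliver 3→1: 1[foll,t=1,-]
e7 deliver 1→3: ·
e8 propose(3,'p'): 3[lead,t=1,p]
e9 deliver 3→0: 0[foll,t=1,-]
e10 deliver 0→3: ·
e11 timeout(4): 4[cand,t=2,-]
e12 deliver 4→0: 0[foll,t=2,-]
e13 deliver 0→4: ·
e14 deliver 4→1: 1[foll,t=2,-]
e15 deliver 1→4: 4[lead,t=2,-]
e16 deliver 4→2: 2[foll,t=2,-]
e17 deliver 2→4: ·
e18 deliver 3→2: ·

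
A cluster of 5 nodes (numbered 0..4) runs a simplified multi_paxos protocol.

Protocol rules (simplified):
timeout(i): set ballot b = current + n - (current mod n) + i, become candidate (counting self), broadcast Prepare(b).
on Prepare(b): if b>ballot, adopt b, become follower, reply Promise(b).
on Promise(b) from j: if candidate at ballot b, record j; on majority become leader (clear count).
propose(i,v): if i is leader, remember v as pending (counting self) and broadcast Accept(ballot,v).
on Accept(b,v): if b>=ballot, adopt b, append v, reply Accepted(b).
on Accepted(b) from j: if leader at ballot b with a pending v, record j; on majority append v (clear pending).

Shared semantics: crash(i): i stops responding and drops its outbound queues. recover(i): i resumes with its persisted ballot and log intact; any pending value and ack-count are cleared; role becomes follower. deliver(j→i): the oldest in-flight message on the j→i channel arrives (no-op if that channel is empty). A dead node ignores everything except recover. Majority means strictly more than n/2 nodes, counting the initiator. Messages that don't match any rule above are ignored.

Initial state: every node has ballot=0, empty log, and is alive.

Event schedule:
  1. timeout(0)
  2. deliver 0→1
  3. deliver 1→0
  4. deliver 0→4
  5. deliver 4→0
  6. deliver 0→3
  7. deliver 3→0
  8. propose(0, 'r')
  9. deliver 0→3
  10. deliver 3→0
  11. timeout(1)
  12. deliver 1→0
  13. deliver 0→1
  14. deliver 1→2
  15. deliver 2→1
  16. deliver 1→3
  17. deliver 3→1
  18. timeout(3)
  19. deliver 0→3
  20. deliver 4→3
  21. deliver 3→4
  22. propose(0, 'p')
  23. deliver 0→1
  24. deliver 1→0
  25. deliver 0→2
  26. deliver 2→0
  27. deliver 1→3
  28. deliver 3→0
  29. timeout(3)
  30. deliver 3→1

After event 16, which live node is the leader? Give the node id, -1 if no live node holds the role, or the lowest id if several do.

[1] timeout(0) → N0(cand b5 [-])
[2] deliver 0→1 → N1(foll b5 [-])
[3] deliver 1→0 → ∅
[4] deliver 0→4 → N4(foll b5 [-])
[5] deliver 4→0 → N0(lead b5 [-])
[6] deliver 0→3 → N3(foll b5 [-])
[7] deliver 3→0 → ∅
[8] propose(0,'r') → ∅
[9] deliver 0→3 → N3(foll b5 [r])
[10] deliver 3→0 → ∅
[11] timeout(1) → N1(cand b11 [-])
[12] deliver 1→0 → N0(foll b11 [-])
[13] deliver 0→1 → ∅
[14] deliver 1→2 → N2(foll b11 [-])
[15] deliver 2→1 → ∅
[16] deliver 1→3 → N3(foll b11 [r])

-1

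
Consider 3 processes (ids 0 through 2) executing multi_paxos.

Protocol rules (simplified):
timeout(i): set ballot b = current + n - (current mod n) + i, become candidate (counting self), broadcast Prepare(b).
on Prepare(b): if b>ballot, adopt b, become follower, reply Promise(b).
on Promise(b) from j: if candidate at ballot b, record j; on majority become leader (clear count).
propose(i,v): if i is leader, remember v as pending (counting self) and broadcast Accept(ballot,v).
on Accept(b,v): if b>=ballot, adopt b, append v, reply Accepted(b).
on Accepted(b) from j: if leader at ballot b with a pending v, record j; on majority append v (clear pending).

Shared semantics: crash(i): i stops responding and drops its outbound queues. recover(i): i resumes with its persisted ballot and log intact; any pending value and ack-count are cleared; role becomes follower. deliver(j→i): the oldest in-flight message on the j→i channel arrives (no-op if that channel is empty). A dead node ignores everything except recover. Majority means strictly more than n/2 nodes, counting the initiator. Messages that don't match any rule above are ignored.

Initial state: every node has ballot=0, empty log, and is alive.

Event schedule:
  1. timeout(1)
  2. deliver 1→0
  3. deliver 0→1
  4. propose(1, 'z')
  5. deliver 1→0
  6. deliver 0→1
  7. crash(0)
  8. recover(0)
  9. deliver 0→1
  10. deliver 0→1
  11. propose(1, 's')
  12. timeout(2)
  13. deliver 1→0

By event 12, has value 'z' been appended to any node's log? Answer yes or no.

yes

[1] timeout(1) → N1(cand b4 [-])
[2] deliver 1→0 → N0(foll b4 [-])
[3] deliver 0→1 → N1(lead b4 [-])
[4] propose(1,'z') → ∅
[5] deliver 1→0 → N0(foll b4 [z])
[6] deliver 0→1 → N1(lead b4 [z])
[7] crash(0) → N0(✗foll b4 [z])
[8] recover(0) → N0(foll b4 [z])
[9] deliver 0→1 → ∅
[10] deliver 0→1 → ∅
[11] propose(1,'s') → ∅
[12] timeout(2) → N2(cand b5 [-])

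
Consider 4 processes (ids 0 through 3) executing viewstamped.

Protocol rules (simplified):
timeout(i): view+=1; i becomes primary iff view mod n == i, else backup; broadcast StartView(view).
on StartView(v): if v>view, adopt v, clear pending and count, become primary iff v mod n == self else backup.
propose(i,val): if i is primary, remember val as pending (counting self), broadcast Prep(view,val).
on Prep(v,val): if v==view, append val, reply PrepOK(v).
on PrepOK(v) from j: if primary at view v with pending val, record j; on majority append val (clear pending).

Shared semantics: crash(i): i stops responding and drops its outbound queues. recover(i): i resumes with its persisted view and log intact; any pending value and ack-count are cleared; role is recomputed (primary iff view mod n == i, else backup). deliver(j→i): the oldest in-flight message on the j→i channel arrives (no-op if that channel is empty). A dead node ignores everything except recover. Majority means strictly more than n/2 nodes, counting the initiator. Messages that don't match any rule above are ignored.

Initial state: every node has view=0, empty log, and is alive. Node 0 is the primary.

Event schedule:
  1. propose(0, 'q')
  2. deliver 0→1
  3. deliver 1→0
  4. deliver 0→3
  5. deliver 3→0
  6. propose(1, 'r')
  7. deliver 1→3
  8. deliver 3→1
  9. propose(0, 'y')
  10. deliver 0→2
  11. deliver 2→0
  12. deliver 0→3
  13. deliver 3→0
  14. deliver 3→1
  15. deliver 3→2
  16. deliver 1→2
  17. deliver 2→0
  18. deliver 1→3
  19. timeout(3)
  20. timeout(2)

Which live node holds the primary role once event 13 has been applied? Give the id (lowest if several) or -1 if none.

step 1 propose(0,'q'): —
step 2 deliver 0→1: 1={back,v=0,log=q}
step 3 deliver 1→0: —
step 4 deliver 0→3: 3={back,v=0,log=q}
step 5 deliver 3→0: 0={prim,v=0,log=q}
step 6 propose(1,'r'): —
step 7 deliver 1→3: —
step 8 deliver 3→1: —
step 9 propose(0,'y'): —
step 10 deliver 0→2: 2={back,v=0,log=q}
step 11 deliver 2→0: —
step 12 deliver 0→3: 3={back,v=0,log=q,y}
step 13 deliver 3→0: 0={prim,v=0,log=q,y}

0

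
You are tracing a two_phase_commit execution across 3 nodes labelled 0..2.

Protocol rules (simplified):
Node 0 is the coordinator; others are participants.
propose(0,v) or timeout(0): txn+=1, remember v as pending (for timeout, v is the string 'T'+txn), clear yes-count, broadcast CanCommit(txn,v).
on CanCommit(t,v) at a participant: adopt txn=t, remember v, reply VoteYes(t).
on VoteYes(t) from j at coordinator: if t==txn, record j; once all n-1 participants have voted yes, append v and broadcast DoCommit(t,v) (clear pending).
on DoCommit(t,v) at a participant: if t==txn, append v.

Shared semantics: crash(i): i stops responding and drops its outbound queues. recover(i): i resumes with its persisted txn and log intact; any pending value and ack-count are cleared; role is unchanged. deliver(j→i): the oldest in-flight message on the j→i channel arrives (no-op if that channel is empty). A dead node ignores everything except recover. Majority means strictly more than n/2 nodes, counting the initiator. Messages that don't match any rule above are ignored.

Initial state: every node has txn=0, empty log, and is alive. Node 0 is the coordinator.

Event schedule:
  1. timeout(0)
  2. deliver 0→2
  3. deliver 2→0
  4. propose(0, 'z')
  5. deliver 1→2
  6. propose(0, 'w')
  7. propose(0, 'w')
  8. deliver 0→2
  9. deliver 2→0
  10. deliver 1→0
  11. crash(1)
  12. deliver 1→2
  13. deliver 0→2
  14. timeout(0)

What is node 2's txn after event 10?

2

[1] timeout(0) → N0(coor t1 [-])
[2] deliver 0→2 → N2(part t1 [-])
[3] deliver 2→0 → ∅
[4] propose(0,'z') → N0(coor t2 [-])
[5] deliver 1→2 → ∅
[6] propose(0,'w') → N0(coor t3 [-])
[7] propose(0,'w') → N0(coor t4 [-])
[8] deliver 0→2 → N2(part t2 [-])
[9] deliver 2→0 → ∅
[10] deliver 1→0 → ∅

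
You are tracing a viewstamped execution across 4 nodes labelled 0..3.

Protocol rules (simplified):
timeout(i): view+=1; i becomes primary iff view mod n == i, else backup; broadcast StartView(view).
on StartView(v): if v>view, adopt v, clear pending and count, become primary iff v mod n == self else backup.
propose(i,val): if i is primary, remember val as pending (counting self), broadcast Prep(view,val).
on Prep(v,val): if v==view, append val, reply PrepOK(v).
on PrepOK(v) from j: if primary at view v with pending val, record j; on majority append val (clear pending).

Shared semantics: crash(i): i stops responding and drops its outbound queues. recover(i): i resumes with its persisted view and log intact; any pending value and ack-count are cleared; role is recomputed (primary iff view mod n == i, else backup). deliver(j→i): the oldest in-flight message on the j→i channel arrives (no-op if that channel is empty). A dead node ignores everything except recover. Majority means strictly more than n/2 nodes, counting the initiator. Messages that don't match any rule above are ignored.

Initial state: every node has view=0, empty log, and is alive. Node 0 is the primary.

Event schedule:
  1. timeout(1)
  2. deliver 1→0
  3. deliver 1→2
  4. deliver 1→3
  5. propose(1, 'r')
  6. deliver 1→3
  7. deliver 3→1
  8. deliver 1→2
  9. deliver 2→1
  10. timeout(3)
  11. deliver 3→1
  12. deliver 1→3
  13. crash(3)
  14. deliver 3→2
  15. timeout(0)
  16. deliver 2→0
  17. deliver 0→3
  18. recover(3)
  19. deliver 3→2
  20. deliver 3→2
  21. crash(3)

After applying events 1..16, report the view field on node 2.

[1] timeout(1) → N1(prim v1 [-])
[2] deliver 1→0 → N0(back v1 [-])
[3] deliver 1→2 → N2(back v1 [-])
[4] deliver 1→3 → N3(back v1 [-])
[5] propose(1,'r') → ∅
[6] deliver 1→3 → N3(back v1 [r])
[7] deliver 3→1 → ∅
[8] deliver 1→2 → N2(back v1 [r])
[9] deliver 2→1 → N1(prim v1 [r])
[10] timeout(3) → N3(back v2 [r])
[11] deliver 3→1 → N1(back v2 [r])
[12] deliver 1→3 → ∅
[13] crash(3) → N3(✗back v2 [r])
[14] deliver 3→2 → ∅
[15] timeout(0) → N0(back v2 [-])
[16] deliver 2→0 → ∅

1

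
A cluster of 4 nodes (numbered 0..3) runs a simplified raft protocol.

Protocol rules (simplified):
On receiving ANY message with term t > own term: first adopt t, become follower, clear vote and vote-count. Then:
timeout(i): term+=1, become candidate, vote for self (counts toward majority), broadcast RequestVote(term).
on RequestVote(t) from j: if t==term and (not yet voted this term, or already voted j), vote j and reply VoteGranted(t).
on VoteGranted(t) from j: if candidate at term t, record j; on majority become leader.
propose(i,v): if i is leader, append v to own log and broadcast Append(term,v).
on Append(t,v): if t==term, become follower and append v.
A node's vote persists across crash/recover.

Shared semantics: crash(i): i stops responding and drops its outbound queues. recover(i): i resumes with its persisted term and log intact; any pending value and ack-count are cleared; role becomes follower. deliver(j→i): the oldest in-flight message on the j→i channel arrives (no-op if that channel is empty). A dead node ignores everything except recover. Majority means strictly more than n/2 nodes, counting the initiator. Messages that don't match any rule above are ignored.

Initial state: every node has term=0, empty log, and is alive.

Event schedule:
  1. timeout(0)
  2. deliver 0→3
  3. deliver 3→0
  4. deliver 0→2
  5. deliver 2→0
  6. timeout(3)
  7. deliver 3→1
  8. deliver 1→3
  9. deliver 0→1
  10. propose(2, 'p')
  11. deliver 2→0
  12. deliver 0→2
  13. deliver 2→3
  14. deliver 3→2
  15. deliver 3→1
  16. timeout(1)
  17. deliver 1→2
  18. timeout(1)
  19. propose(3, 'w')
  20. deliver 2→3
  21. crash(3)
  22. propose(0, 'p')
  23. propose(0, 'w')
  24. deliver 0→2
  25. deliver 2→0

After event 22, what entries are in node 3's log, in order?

step 1 timeout(0): 0={cand,t=1,log=-}
step 2 deliver 0→3: 3={foll,t=1,log=-}
step 3 deliver 3→0: —
step 4 deliver 0→2: 2={foll,t=1,log=-}
step 5 deliver 2→0: 0={lead,t=1,log=-}
step 6 timeout(3): 3={cand,t=2,log=-}
step 7 deliver 3→1: 1={foll,t=2,log=-}
step 8 deliver 1→3: —
step 9 deliver 0→1: —
step 10 propose(2,'p'): —
step 11 deliver 2→0: —
step 12 deliver 0→2: —
step 13 deliver 2→3: —
step 14 deliver 3→2: 2={foll,t=2,log=-}
step 15 deliver 3→1: —
step 16 timeout(1): 1={cand,t=3,log=-}
step 17 deliver 1→2: 2={foll,t=3,log=-}
step 18 timeout(1): 1={cand,t=4,log=-}
step 19 propose(3,'w'): —
step 20 deliver 2→3: 3={lead,t=2,log=-}
step 21 crash(3): 3={✗lead,t=2,log=-}
step 22 propose(0,'p'): 0={lead,t=1,log=p}

empty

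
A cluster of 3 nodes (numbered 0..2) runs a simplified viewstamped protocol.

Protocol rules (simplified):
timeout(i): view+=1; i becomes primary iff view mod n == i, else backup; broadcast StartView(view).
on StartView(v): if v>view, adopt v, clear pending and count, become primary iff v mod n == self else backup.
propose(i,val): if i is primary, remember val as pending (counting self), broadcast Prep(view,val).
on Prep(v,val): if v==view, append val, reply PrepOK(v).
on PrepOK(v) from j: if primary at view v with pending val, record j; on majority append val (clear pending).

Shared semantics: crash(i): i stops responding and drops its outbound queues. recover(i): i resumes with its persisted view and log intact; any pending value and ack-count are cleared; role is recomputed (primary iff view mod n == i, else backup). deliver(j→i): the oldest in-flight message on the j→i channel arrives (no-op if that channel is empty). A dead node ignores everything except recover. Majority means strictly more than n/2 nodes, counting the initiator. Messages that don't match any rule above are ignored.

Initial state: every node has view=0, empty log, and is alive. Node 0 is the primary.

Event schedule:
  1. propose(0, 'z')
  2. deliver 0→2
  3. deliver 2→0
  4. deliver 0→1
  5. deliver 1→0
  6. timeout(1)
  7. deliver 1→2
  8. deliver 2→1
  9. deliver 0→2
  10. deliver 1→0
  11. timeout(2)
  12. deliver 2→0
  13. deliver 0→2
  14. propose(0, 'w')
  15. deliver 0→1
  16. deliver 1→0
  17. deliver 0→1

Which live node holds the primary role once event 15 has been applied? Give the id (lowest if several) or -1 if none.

step 1 propose(0,'z'): —
step 2 deliver 0→2: 2={back,v=0,log=z}
step 3 deliver 2→0: 0={prim,v=0,log=z}
step 4 deliver 0→1: 1={back,v=0,log=z}
step 5 deliver 1→0: —
step 6 timeout(1): 1={prim,v=1,log=z}
step 7 deliver 1→2: 2={back,v=1,log=z}
step 8 deliver 2→1: —
step 9 deliver 0→2: —
step 10 deliver 1→0: 0={back,v=1,log=z}
step 11 timeout(2): 2={prim,v=2,log=z}
step 12 deliver 2→0: 0={back,v=2,log=z}
step 13 deliver 0→2: —
step 14 propose(0,'w'): —
step 15 deliver 0→1: —

1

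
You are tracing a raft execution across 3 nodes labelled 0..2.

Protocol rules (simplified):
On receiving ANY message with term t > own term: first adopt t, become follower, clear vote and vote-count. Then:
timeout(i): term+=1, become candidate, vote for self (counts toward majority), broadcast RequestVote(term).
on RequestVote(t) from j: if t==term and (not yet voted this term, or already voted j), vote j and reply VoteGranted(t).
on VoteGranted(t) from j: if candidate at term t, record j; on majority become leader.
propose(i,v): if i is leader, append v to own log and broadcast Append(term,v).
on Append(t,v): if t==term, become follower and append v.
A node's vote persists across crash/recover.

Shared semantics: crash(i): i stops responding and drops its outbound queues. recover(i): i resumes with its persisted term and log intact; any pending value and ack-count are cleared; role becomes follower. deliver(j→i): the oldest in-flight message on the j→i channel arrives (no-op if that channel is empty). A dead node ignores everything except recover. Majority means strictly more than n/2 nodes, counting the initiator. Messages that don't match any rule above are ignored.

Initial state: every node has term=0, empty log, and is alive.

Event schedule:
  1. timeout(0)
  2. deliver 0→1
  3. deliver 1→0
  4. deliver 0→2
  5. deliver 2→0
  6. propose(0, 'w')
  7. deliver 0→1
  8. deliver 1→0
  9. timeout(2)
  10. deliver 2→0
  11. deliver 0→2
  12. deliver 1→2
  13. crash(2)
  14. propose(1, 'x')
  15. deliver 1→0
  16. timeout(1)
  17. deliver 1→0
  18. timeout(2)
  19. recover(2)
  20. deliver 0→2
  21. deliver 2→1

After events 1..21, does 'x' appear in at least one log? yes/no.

no

[1] timeout(0) → N0(cand t1 [-])
[2] deliver 0→1 → N1(foll t1 [-])
[3] deliver 1→0 → N0(lead t1 [-])
[4] deliver 0→2 → N2(foll t1 [-])
[5] deliver 2→0 → ∅
[6] propose(0,'w') → N0(lead t1 [w])
[7] deliver 0→1 → N1(foll t1 [w])
[8] deliver 1→0 → ∅
[9] timeout(2) → N2(cand t2 [-])
[10] deliver 2→0 → N0(foll t2 [w])
[11] deliver 0→2 → ∅
[12] deliver 1→2 → ∅
[13] crash(2) → N2(✗cand t2 [-])
[14] propose(1,'x') → ∅
[15] deliver 1→0 → ∅
[16] timeout(1) → N1(cand t2 [w])
[17] deliver 1→0 → ∅
[18] timeout(2) → ∅
[19] recover(2) → N2(foll t2 [-])
[20] deliver 0→2 → ∅
[21] deliver 2→1 → ∅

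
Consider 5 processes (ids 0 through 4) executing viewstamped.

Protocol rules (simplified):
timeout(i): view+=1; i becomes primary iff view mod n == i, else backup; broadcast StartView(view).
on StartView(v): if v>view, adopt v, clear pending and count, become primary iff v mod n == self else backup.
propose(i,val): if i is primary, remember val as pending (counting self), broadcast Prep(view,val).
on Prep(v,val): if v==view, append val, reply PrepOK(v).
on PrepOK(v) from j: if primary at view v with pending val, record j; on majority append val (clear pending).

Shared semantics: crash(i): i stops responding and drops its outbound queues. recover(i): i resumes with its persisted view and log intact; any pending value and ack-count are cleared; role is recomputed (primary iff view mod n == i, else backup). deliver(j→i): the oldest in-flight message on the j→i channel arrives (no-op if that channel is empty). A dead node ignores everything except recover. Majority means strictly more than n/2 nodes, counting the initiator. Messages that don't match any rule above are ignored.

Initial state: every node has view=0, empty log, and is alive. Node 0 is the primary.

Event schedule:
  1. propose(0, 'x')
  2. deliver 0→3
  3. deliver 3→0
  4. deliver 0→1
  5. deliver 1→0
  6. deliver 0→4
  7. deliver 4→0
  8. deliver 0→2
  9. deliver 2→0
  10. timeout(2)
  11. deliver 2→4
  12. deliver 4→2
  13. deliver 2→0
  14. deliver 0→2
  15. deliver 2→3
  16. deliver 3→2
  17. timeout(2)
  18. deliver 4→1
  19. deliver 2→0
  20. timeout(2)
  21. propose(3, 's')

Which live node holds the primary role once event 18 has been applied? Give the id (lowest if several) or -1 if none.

1. propose(0,'x'):  nop
2. deliver 0→3:  <3:back v0 x>
3. deliver 3→0:  nop
4. deliver 0→1:  <1:back v0 x>
5. deliver 1→0:  <0:prim v0 x>
6. deliver 0→4:  <4:back v0 x>
7. deliver 4→0:  nop
8. deliver 0→2:  <2:back v0 x>
9. deliver 2→0:  nop
10. timeout(2):  <2:back v1 x>
11. deliver 2→4:  <4:back v1 x>
12. deliver 4→2:  nop
13. deliver 2→0:  <0:back v1 x>
14. deliver 0→2:  nop
15. deliver 2→3:  <3:back v1 x>
16. deliver 3→2:  nop
17. timeout(2):  <2:prim v2 x>
18. deliver 4→1:  nop

2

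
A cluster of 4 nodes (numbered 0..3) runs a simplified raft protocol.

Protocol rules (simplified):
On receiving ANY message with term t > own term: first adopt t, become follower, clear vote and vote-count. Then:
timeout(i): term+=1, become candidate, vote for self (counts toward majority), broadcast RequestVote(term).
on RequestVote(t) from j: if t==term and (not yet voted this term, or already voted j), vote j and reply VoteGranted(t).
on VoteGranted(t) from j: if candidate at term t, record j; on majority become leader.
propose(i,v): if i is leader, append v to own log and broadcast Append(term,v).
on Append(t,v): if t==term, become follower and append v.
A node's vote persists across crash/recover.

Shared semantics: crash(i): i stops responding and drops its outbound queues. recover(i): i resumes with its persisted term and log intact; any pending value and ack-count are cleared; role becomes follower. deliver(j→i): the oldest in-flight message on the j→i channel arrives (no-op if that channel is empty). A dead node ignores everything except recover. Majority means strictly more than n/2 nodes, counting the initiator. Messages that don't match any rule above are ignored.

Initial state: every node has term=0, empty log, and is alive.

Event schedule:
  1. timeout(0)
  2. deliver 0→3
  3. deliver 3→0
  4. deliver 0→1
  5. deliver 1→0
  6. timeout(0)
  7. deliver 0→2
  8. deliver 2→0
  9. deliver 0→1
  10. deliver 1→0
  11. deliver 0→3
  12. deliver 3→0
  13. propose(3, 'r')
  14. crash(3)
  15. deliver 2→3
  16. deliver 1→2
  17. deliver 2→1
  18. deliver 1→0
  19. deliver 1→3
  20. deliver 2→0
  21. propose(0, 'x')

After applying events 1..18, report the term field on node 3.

[1] timeout(0) → N0(cand t1 [-])
[2] deliver 0→3 → N3(foll t1 [-])
[3] deliver 3→0 → ∅
[4] deliver 0→1 → N1(foll t1 [-])
[5] deliver 1→0 → N0(lead t1 [-])
[6] timeout(0) → N0(cand t2 [-])
[7] deliver 0→2 → N2(foll t1 [-])
[8] deliver 2→0 → ∅
[9] deliver 0→1 → N1(foll t2 [-])
[10] deliver 1→0 → ∅
[11] deliver 0→3 → N3(foll t2 [-])
[12] deliver 3→0 → N0(lead t2 [-])
[13] propose(3,'r') → ∅
[14] crash(3) → N3(✗foll t2 [-])
[15] deliver 2→3 → ∅
[16] deliver 1→2 → ∅
[17] deliver 2→1 → ∅
[18] deliver 1→0 → ∅

2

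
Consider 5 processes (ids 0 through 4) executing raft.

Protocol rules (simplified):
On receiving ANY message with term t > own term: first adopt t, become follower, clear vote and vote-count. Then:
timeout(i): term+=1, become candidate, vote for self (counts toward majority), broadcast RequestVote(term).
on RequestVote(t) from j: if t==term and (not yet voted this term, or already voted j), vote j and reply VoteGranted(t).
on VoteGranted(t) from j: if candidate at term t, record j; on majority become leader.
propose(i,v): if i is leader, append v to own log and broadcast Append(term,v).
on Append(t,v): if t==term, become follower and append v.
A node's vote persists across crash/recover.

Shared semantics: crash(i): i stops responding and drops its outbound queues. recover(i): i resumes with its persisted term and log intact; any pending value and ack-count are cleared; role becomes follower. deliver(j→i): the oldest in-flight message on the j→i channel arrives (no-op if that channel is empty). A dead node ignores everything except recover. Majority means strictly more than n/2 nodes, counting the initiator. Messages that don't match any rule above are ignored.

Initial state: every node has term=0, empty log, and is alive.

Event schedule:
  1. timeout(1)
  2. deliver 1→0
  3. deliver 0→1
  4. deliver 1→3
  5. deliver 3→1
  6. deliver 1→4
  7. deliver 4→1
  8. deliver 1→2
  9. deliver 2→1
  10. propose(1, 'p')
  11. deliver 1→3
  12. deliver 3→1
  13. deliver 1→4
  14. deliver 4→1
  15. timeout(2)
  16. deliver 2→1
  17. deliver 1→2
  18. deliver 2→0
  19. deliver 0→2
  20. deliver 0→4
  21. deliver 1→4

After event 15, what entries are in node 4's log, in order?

[1] timeout(1) → N1(cand t1 [-])
[2] deliver 1→0 → N0(foll t1 [-])
[3] deliver 0→1 → ∅
[4] deliver 1→3 → N3(foll t1 [-])
[5] deliver 3→1 → N1(lead t1 [-])
[6] deliver 1→4 → N4(foll t1 [-])
[7] deliver 4→1 → ∅
[8] deliver 1→2 → N2(foll t1 [-])
[9] deliver 2→1 → ∅
[10] propose(1,'p') → N1(lead t1 [p])
[11] deliver 1→3 → N3(foll t1 [p])
[12] deliver 3→1 → ∅
[13] deliver 1→4 → N4(foll t1 [p])
[14] deliver 4→1 → ∅
[15] timeout(2) → N2(cand t2 [-])

p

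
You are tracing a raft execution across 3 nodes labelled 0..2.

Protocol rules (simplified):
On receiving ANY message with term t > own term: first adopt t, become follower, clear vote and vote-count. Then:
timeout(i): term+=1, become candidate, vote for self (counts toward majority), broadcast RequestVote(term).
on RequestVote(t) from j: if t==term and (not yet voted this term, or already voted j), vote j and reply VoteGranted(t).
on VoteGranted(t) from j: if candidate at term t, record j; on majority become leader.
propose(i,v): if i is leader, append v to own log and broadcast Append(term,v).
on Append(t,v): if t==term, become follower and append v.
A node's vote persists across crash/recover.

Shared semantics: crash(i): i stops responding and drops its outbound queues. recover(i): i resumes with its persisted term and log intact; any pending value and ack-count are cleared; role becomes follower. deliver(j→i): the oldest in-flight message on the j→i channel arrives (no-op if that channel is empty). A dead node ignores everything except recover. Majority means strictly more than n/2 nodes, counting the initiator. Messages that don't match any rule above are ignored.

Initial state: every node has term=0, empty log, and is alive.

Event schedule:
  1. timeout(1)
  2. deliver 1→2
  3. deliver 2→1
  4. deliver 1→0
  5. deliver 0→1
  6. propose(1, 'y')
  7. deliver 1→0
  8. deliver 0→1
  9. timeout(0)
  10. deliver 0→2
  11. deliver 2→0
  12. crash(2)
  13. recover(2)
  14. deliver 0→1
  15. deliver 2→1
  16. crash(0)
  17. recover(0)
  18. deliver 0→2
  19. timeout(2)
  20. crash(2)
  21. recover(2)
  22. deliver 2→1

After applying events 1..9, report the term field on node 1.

after 1 — timeout(1): n1:cand/t1/[-]
after 2 — deliver 1→2: n2:foll/t1/[-]
after 3 — deliver 2→1: n1:lead/t1/[-]
after 4 — deliver 1→0: n0:foll/t1/[-]
after 5 — deliver 0→1: ·
after 6 — propose(1,'y'): n1:lead/t1/[y]
after 7 — deliver 1→0: n0:foll/t1/[y]
after 8 — deliver 0→1: ·
after 9 — timeout(0): n0:cand/t2/[y]

1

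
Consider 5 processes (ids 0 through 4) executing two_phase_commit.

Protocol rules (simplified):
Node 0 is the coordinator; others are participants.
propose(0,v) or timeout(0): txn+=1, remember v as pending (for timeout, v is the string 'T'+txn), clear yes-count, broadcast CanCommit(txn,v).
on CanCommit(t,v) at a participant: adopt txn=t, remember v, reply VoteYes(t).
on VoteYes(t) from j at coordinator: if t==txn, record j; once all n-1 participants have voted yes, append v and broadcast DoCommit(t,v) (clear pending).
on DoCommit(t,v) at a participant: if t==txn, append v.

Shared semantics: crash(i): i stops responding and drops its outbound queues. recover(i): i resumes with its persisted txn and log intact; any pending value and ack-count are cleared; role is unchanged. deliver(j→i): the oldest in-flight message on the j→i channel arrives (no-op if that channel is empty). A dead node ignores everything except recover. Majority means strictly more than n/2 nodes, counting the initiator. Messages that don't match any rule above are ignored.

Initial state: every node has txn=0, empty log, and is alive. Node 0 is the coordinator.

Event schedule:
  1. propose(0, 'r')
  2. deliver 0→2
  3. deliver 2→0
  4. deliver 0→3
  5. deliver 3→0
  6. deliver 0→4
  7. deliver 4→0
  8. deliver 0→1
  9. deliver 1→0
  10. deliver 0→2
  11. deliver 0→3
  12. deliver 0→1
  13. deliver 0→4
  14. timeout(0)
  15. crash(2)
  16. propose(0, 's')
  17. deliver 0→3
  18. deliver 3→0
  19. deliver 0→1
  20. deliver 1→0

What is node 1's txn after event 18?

1

after 1 — propose(0,'r'): n0:coor/t1/[-]
after 2 — deliver 0→2: n2:part/t1/[-]
after 3 — deliver 2→0: ·
after 4 — deliver 0→3: n3:part/t1/[-]
after 5 — deliver 3→0: ·
after 6 — deliver 0→4: n4:part/t1/[-]
after 7 — deliver 4→0: ·
after 8 — deliver 0→1: n1:part/t1/[-]
after 9 — deliver 1→0: n0:coor/t1/[r]
after 10 — deliver 0→2: n2:part/t1/[r]
after 11 — deliver 0→3: n3:part/t1/[r]
after 12 — deliver 0→1: n1:part/t1/[r]
after 13 — deliver 0→4: n4:part/t1/[r]
after 14 — timeout(0): n0:coor/t2/[r]
after 15 — crash(2): n2:✗part/t1/[r]
after 16 — propose(0,'s'): n0:coor/t3/[r]
after 17 — deliver 0→3: n3:part/t2/[r]
after 18 — deliver 3→0: ·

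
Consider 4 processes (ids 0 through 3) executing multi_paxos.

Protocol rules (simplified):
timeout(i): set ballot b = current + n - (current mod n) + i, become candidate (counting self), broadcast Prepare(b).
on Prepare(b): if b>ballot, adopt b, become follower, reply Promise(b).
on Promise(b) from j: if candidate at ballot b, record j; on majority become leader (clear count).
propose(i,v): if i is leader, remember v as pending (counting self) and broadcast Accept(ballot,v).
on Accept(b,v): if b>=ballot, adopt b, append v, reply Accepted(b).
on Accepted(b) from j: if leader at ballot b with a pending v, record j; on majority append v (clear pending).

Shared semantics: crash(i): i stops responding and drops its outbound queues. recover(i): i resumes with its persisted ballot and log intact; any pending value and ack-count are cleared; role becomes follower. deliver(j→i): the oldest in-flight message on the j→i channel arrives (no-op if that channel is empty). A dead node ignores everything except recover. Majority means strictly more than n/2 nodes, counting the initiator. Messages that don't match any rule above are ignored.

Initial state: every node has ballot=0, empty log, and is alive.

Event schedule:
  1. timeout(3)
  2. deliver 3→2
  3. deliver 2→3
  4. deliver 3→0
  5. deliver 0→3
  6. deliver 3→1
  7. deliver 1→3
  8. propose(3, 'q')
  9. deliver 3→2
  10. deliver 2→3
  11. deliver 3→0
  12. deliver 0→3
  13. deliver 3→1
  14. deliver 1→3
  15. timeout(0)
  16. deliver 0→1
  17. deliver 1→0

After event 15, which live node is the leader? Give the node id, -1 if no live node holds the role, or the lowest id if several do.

3

[1] timeout(3) → N3(cand b7 [-])
[2] deliver 3→2 → N2(foll b7 [-])
[3] deliver 2→3 → ∅
[4] deliver 3→0 → N0(foll b7 [-])
[5] deliver 0→3 → N3(lead b7 [-])
[6] deliver 3→1 → N1(foll b7 [-])
[7] deliver 1→3 → ∅
[8] propose(3,'q') → ∅
[9] deliver 3→2 → N2(foll b7 [q])
[10] deliver 2→3 → ∅
[11] deliver 3→0 → N0(foll b7 [q])
[12] deliver 0→3 → N3(lead b7 [q])
[13] deliver 3→1 → N1(foll b7 [q])
[14] deliver 1→3 → ∅
[15] timeout(0) → N0(cand b8 [q])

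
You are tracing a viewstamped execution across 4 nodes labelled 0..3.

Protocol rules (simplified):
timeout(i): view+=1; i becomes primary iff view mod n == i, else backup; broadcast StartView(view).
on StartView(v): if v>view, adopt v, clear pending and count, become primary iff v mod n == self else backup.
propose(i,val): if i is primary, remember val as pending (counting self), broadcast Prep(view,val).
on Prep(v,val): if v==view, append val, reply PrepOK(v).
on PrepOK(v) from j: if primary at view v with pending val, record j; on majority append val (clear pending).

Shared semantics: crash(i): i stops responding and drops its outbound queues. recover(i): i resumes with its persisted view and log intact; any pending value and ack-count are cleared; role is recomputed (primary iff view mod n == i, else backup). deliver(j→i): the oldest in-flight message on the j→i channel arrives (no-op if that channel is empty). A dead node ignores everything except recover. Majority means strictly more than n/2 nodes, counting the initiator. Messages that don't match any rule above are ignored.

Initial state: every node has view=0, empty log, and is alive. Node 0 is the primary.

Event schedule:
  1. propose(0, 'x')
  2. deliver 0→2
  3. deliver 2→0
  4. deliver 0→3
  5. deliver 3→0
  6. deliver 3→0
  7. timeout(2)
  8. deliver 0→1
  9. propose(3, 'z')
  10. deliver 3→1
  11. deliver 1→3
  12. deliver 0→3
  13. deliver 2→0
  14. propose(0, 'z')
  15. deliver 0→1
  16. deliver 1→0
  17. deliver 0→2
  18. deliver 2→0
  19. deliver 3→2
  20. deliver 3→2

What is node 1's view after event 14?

0

[1] propose(0,'x') → ∅
[2] deliver 0→2 → N2(back v0 [x])
[3] deliver 2→0 → ∅
[4] deliver 0→3 → N3(back v0 [x])
[5] deliver 3→0 → N0(prim v0 [x])
[6] deliver 3→0 → ∅
[7] timeout(2) → N2(back v1 [x])
[8] deliver 0→1 → N1(back v0 [x])
[9] propose(3,'z') → ∅
[10] deliver 3→1 → ∅
[11] deliver 1→3 → ∅
[12] deliver 0→3 → ∅
[13] deliver 2→0 → N0(back v1 [x])
[14] propose(0,'z') → ∅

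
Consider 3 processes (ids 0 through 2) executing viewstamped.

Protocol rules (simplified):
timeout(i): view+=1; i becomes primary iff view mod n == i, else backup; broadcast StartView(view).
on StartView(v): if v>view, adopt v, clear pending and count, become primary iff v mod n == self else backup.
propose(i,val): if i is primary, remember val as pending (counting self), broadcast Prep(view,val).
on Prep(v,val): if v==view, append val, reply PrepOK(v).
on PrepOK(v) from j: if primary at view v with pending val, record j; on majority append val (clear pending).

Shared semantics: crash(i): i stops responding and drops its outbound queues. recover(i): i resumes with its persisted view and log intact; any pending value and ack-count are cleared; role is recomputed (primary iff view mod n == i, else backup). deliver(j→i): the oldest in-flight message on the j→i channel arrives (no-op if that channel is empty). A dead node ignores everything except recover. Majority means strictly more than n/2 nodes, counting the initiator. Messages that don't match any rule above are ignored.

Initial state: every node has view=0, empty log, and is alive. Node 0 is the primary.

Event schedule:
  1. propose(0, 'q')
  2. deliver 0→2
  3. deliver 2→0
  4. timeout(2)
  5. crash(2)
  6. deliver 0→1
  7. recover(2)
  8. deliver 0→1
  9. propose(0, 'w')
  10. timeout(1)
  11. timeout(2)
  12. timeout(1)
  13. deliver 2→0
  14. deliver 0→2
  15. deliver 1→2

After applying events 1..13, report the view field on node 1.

step 1 propose(0,'q'): —
step 2 deliver 0→2: 2={back,v=0,log=q}
step 3 deliver 2→0: 0={prim,v=0,log=q}
step 4 timeout(2): 2={back,v=1,log=q}
step 5 crash(2): 2={✗back,v=1,log=q}
step 6 deliver 0→1: 1={back,v=0,log=q}
step 7 recover(2): 2={back,v=1,log=q}
step 8 deliver 0→1: —
step 9 propose(0,'w'): —
step 10 timeout(1): 1={prim,v=1,log=q}
step 11 timeout(2): 2={prim,v=2,log=q}
step 12 timeout(1): 1={back,v=2,log=q}
step 13 deliver 2→0: 0={back,v=2,log=q}

2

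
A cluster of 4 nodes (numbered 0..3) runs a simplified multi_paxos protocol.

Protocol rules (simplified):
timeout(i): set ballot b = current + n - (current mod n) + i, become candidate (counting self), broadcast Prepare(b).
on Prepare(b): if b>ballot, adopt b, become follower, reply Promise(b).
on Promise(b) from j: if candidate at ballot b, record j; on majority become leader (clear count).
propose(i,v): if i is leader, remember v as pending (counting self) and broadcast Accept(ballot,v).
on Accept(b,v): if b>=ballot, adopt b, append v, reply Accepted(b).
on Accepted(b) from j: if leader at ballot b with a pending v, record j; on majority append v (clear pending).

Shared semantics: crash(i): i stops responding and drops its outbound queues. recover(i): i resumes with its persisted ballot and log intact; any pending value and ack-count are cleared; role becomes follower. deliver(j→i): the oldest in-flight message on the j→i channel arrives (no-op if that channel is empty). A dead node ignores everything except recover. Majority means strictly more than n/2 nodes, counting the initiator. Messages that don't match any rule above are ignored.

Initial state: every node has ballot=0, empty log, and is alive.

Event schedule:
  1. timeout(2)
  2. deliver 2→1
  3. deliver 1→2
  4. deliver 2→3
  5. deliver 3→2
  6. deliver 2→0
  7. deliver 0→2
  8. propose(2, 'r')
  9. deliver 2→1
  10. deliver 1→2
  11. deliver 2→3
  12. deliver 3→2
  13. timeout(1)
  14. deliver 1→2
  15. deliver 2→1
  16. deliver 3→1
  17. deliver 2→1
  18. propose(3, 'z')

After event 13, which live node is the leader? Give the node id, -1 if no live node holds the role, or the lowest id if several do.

2

after 1 — timeout(2): n2:cand/b6/[-]
after 2 — deliver 2→1: n1:foll/b6/[-]
after 3 — deliver 1→2: ·
after 4 — deliver 2→3: n3:foll/b6/[-]
after 5 — deliver 3→2: n2:lead/b6/[-]
after 6 — deliver 2→0: n0:foll/b6/[-]
after 7 — deliver 0→2: ·
after 8 — propose(2,'r'): ·
after 9 — deliver 2→1: n1:foll/b6/[r]
after 10 — deliver 1→2: ·
after 11 — deliver 2→3: n3:foll/b6/[r]
after 12 — deliver 3→2: n2:lead/b6/[r]
after 13 — timeout(1): n1:cand/b9/[r]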